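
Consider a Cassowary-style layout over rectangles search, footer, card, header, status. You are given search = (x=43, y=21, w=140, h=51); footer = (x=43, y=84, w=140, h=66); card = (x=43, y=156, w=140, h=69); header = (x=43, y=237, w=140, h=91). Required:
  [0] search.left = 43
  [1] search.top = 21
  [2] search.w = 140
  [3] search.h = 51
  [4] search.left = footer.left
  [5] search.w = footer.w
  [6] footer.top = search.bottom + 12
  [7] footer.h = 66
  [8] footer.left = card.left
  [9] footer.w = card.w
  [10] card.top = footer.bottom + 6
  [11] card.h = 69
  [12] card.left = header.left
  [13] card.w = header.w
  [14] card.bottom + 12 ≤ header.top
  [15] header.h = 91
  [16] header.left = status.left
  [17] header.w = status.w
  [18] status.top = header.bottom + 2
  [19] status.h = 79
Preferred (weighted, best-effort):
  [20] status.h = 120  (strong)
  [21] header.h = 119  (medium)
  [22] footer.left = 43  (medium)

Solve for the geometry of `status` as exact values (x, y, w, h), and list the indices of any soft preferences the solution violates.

1. status.x = 43  [header.left = status.left]
2. status.w = 140  [header.w = status.w]
3. status.y = 330  [status.top = header.bottom + 2]
4. status.h = 79  [status.h = 79]

status = (x=43, y=330, w=140, h=79)
violated soft preferences: 20, 21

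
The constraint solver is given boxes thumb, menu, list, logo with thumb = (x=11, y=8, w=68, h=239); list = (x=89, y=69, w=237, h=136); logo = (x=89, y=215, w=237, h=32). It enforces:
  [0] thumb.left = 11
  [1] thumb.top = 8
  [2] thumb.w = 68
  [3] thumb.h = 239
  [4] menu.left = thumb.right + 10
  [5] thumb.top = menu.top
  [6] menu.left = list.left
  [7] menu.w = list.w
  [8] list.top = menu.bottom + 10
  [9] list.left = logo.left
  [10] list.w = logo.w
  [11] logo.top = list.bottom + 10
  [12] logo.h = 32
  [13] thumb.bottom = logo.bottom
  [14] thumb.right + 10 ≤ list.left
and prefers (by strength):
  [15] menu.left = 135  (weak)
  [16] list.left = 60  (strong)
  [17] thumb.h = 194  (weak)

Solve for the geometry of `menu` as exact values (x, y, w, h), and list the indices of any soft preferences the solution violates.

menu = (x=89, y=8, w=237, h=51)
violated soft preferences: 15, 16, 17

1. menu.x = 89  [menu.left = thumb.right + 10]
2. menu.y = 8  [thumb.top = menu.top]
3. menu.w = 237  [menu.w = list.w]
4. menu.h = 51  [list.top = menu.bottom + 10]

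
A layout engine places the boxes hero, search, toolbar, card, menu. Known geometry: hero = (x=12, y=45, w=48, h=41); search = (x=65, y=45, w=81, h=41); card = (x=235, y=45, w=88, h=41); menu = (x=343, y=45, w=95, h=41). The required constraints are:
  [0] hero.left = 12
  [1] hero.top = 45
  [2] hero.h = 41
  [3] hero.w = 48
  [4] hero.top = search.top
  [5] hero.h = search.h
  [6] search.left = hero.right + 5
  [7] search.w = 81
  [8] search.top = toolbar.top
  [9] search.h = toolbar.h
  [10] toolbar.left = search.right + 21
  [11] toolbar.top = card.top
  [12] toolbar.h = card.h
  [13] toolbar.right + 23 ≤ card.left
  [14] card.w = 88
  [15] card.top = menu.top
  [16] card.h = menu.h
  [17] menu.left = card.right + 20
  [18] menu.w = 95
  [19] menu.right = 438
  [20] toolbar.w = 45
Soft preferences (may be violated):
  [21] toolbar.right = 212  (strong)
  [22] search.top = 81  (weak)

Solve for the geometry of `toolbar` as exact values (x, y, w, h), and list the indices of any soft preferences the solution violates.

1. toolbar.y = 45  [search.top = toolbar.top]
2. toolbar.h = 41  [search.h = toolbar.h]
3. toolbar.x = 167  [toolbar.left = search.right + 21]
4. toolbar.w = 45  [toolbar.w = 45]

toolbar = (x=167, y=45, w=45, h=41)
violated soft preferences: 22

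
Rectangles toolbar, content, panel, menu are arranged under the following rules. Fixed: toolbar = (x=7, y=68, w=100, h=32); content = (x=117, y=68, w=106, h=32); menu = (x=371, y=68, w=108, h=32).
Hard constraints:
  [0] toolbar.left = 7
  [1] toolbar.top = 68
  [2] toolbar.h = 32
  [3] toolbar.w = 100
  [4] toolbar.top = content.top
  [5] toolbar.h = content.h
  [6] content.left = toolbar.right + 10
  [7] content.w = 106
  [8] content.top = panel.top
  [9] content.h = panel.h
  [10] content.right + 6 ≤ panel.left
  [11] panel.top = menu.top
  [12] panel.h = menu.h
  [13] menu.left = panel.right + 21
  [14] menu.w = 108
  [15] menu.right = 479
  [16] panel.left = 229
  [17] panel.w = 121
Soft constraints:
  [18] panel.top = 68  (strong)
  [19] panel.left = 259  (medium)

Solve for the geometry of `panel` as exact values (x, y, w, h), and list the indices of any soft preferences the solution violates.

panel = (x=229, y=68, w=121, h=32)
violated soft preferences: 19

1. panel.y = 68  [content.top = panel.top]
2. panel.h = 32  [content.h = panel.h]
3. panel.x = 229  [panel.left = 229]
4. panel.w = 121  [panel.w = 121]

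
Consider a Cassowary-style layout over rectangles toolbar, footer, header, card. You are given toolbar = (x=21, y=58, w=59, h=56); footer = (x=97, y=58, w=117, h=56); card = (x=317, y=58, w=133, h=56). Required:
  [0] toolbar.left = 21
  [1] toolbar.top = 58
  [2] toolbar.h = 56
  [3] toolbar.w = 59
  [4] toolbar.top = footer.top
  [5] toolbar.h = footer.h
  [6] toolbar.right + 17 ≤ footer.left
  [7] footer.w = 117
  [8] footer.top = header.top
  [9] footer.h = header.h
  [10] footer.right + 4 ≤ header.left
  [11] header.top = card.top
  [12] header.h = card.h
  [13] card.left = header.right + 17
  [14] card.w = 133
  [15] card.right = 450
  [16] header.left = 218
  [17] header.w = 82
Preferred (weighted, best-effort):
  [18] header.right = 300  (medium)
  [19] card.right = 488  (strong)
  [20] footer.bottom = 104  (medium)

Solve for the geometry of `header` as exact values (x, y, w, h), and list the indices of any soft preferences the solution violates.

header = (x=218, y=58, w=82, h=56)
violated soft preferences: 19, 20

1. header.y = 58  [footer.top = header.top]
2. header.h = 56  [footer.h = header.h]
3. header.x = 218  [header.left = 218]
4. header.w = 82  [header.w = 82]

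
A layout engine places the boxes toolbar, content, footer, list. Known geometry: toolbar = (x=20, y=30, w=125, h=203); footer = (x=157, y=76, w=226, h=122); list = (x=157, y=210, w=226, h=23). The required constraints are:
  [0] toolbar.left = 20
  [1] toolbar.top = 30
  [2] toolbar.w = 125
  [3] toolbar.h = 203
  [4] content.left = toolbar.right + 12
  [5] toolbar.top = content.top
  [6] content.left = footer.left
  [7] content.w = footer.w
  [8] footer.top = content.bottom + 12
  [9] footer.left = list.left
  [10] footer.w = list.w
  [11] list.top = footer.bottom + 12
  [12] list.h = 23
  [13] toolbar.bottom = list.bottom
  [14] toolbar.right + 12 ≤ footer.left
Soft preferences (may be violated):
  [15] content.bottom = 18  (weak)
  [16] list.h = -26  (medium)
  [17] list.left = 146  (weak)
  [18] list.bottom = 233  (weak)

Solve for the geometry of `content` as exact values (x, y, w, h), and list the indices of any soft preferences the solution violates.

1. content.x = 157  [content.left = toolbar.right + 12]
2. content.y = 30  [toolbar.top = content.top]
3. content.w = 226  [content.w = footer.w]
4. content.h = 34  [footer.top = content.bottom + 12]

content = (x=157, y=30, w=226, h=34)
violated soft preferences: 15, 16, 17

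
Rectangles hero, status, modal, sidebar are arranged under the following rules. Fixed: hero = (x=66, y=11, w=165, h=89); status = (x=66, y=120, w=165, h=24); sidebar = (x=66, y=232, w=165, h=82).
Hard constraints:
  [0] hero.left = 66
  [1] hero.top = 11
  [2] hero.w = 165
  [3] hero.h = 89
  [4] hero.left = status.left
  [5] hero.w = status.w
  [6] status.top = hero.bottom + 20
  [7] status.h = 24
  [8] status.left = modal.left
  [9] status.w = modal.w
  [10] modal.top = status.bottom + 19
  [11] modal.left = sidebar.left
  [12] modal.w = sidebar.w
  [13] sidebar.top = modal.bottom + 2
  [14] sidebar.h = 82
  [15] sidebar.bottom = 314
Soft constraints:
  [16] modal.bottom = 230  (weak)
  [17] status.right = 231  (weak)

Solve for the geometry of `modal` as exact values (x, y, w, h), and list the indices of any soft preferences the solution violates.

1. modal.x = 66  [status.left = modal.left]
2. modal.w = 165  [status.w = modal.w]
3. modal.y = 163  [modal.top = status.bottom + 19]
4. modal.h = 67  [sidebar.top = modal.bottom + 2]

modal = (x=66, y=163, w=165, h=67)
violated soft preferences: none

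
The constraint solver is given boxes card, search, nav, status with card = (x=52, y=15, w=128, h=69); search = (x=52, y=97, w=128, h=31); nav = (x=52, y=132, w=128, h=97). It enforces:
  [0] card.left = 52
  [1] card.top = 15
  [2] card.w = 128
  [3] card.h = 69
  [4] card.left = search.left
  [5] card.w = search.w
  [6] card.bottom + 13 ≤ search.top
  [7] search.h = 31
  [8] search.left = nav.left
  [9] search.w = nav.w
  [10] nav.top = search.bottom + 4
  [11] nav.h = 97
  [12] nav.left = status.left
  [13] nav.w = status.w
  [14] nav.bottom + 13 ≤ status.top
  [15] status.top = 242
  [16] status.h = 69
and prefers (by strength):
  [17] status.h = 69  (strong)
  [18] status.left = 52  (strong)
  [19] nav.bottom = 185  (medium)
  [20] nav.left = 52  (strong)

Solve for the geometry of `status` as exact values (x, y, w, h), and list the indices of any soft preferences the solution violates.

1. status.x = 52  [nav.left = status.left]
2. status.w = 128  [nav.w = status.w]
3. status.y = 242  [status.top = 242]
4. status.h = 69  [status.h = 69]

status = (x=52, y=242, w=128, h=69)
violated soft preferences: 19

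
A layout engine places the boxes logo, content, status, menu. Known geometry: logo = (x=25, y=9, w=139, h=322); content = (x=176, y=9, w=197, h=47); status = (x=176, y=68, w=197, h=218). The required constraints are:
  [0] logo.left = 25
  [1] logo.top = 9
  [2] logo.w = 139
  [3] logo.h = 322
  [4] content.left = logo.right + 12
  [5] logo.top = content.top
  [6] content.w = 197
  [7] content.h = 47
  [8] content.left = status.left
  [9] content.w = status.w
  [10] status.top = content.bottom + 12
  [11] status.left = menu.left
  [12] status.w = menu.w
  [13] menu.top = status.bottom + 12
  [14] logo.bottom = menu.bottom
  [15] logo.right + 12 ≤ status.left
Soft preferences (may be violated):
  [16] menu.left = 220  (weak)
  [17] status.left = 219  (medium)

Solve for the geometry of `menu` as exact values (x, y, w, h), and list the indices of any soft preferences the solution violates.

menu = (x=176, y=298, w=197, h=33)
violated soft preferences: 16, 17

1. menu.x = 176  [status.left = menu.left]
2. menu.w = 197  [status.w = menu.w]
3. menu.y = 298  [menu.top = status.bottom + 12]
4. menu.h = 33  [logo.bottom = menu.bottom]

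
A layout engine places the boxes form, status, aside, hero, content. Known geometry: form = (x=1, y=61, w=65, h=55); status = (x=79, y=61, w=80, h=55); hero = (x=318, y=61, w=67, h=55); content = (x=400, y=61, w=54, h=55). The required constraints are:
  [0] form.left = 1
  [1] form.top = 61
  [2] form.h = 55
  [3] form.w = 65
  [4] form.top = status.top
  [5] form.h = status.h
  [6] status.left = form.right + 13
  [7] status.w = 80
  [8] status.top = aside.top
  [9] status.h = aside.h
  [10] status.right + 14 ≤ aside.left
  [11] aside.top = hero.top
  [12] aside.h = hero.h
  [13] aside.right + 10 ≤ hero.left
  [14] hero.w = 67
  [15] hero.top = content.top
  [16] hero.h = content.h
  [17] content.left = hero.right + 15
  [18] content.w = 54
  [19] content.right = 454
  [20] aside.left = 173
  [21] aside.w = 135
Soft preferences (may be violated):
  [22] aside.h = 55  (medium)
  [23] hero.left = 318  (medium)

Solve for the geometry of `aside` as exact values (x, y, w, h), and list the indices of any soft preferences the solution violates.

aside = (x=173, y=61, w=135, h=55)
violated soft preferences: none

1. aside.y = 61  [status.top = aside.top]
2. aside.h = 55  [status.h = aside.h]
3. aside.x = 173  [aside.left = 173]
4. aside.w = 135  [aside.w = 135]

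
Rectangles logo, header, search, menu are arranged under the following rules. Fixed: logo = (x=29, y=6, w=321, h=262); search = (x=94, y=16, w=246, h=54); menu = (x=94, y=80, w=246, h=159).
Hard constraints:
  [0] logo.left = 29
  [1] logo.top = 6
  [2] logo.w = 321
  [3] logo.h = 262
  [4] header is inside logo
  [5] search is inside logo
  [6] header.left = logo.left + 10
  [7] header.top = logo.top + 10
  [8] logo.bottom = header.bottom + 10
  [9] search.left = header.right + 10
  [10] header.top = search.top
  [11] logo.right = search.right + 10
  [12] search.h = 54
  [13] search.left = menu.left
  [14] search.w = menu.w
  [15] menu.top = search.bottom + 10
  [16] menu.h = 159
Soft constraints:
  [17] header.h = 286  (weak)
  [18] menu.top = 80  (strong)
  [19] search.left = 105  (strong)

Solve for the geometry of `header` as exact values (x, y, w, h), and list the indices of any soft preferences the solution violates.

1. header.x = 39  [header.left = logo.left + 10]
2. header.y = 16  [header.top = logo.top + 10]
3. header.h = 242  [logo.bottom = header.bottom + 10]
4. header.w = 45  [search.left = header.right + 10]

header = (x=39, y=16, w=45, h=242)
violated soft preferences: 17, 19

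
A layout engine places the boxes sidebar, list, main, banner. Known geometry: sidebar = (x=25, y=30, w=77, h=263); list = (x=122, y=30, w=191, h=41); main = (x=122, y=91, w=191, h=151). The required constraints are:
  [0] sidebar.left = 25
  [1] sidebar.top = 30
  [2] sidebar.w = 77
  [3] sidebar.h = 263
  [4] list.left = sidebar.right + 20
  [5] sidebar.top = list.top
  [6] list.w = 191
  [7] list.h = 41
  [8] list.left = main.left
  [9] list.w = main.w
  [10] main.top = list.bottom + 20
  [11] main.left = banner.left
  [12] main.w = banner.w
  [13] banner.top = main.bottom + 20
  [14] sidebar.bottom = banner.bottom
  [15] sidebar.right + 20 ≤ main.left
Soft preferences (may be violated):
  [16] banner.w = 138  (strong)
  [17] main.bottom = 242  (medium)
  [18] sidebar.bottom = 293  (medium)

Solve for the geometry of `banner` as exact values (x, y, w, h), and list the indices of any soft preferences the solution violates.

1. banner.x = 122  [main.left = banner.left]
2. banner.w = 191  [main.w = banner.w]
3. banner.y = 262  [banner.top = main.bottom + 20]
4. banner.h = 31  [sidebar.bottom = banner.bottom]

banner = (x=122, y=262, w=191, h=31)
violated soft preferences: 16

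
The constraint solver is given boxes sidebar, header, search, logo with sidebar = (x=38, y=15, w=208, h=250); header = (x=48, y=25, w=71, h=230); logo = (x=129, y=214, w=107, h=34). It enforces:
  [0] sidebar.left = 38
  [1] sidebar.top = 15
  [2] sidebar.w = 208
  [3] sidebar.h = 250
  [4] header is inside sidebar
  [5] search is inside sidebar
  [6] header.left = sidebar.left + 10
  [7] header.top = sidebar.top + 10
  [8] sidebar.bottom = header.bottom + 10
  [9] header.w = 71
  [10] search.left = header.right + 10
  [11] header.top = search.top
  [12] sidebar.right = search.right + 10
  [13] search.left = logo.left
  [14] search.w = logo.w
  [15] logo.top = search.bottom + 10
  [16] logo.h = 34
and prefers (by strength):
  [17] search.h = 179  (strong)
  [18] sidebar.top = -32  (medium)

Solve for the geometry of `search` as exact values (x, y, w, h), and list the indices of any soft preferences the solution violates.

1. search.x = 129  [search.left = header.right + 10]
2. search.y = 25  [header.top = search.top]
3. search.w = 107  [sidebar.right = search.right + 10]
4. search.h = 179  [logo.top = search.bottom + 10]

search = (x=129, y=25, w=107, h=179)
violated soft preferences: 18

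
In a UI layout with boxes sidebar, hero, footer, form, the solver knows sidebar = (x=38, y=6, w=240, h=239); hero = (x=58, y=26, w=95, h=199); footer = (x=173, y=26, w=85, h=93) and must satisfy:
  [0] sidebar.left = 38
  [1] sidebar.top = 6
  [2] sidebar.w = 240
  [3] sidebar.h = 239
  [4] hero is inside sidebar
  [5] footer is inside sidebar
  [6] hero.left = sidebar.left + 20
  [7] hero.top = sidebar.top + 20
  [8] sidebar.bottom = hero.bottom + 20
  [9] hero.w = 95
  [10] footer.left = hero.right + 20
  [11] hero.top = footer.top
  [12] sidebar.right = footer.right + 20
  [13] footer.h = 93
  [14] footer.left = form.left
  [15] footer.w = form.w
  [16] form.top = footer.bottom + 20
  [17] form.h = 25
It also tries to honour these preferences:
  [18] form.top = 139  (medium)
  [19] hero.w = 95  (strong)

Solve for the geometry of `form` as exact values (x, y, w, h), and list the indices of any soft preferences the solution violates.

1. form.x = 173  [footer.left = form.left]
2. form.w = 85  [footer.w = form.w]
3. form.y = 139  [form.top = footer.bottom + 20]
4. form.h = 25  [form.h = 25]

form = (x=173, y=139, w=85, h=25)
violated soft preferences: none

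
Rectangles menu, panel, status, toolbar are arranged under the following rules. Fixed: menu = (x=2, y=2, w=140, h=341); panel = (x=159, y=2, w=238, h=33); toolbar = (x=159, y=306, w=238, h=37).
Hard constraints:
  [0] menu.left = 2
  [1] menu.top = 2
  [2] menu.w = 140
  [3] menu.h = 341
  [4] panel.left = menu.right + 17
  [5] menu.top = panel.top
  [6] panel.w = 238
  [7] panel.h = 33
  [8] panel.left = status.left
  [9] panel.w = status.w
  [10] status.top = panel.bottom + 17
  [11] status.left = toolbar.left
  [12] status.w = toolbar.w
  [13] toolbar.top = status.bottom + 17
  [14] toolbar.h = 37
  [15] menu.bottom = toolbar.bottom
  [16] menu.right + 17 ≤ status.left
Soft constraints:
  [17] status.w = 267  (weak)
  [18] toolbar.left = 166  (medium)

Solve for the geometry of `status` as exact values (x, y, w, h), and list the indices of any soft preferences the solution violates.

1. status.x = 159  [panel.left = status.left]
2. status.w = 238  [panel.w = status.w]
3. status.y = 52  [status.top = panel.bottom + 17]
4. status.h = 237  [toolbar.top = status.bottom + 17]

status = (x=159, y=52, w=238, h=237)
violated soft preferences: 17, 18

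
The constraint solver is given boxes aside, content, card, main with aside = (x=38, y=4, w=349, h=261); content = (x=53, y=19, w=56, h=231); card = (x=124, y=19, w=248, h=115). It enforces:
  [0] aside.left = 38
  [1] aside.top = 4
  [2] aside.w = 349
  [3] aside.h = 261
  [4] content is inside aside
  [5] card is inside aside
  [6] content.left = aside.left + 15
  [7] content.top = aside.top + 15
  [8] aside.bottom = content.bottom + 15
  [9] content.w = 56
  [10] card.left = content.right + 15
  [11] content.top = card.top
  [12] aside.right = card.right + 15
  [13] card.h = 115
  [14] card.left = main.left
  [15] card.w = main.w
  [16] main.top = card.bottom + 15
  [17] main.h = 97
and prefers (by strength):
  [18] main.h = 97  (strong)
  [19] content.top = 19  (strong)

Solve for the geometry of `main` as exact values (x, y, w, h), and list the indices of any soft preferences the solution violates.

1. main.x = 124  [card.left = main.left]
2. main.w = 248  [card.w = main.w]
3. main.y = 149  [main.top = card.bottom + 15]
4. main.h = 97  [main.h = 97]

main = (x=124, y=149, w=248, h=97)
violated soft preferences: none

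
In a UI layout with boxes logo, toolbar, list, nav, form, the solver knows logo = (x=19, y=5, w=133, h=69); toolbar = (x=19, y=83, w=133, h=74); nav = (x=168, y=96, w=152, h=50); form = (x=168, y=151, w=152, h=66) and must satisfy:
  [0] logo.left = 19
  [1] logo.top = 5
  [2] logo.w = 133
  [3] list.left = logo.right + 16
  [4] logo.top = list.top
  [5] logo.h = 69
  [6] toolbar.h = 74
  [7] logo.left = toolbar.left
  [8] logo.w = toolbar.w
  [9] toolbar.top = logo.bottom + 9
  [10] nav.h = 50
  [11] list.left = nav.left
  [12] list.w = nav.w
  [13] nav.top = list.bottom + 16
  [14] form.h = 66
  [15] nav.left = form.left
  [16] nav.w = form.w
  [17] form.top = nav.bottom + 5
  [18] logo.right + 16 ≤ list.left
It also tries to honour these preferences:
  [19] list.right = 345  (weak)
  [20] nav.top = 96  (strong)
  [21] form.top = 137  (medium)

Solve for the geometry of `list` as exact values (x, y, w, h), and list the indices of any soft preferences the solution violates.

list = (x=168, y=5, w=152, h=75)
violated soft preferences: 19, 21

1. list.x = 168  [list.left = logo.right + 16]
2. list.y = 5  [logo.top = list.top]
3. list.w = 152  [list.w = nav.w]
4. list.h = 75  [nav.top = list.bottom + 16]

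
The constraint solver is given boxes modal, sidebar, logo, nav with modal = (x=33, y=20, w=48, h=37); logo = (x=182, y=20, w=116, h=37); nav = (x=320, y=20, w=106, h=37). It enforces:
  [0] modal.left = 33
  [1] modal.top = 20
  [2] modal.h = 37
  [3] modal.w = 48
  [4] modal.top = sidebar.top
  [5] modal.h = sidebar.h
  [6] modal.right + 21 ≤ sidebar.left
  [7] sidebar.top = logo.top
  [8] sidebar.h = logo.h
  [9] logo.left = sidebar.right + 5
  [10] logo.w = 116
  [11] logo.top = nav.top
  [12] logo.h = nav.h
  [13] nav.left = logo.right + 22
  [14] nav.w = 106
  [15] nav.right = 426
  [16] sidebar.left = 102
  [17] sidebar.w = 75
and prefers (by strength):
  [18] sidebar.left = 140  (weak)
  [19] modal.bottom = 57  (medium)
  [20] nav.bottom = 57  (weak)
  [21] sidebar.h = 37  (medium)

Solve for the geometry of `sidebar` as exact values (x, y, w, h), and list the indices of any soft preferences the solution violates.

sidebar = (x=102, y=20, w=75, h=37)
violated soft preferences: 18

1. sidebar.y = 20  [modal.top = sidebar.top]
2. sidebar.h = 37  [modal.h = sidebar.h]
3. sidebar.x = 102  [sidebar.left = 102]
4. sidebar.w = 75  [sidebar.w = 75]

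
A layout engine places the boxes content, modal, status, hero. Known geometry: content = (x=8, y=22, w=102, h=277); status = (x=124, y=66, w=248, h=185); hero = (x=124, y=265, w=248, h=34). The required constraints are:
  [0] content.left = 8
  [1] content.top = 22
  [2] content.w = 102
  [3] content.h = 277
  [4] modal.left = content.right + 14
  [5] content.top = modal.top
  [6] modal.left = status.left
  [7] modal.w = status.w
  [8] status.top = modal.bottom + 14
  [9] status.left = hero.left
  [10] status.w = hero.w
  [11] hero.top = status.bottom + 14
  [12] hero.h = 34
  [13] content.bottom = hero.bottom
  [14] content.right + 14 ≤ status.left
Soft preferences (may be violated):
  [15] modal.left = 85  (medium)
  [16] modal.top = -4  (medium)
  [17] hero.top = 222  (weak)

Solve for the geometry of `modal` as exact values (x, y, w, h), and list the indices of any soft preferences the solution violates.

1. modal.x = 124  [modal.left = content.right + 14]
2. modal.y = 22  [content.top = modal.top]
3. modal.w = 248  [modal.w = status.w]
4. modal.h = 30  [status.top = modal.bottom + 14]

modal = (x=124, y=22, w=248, h=30)
violated soft preferences: 15, 16, 17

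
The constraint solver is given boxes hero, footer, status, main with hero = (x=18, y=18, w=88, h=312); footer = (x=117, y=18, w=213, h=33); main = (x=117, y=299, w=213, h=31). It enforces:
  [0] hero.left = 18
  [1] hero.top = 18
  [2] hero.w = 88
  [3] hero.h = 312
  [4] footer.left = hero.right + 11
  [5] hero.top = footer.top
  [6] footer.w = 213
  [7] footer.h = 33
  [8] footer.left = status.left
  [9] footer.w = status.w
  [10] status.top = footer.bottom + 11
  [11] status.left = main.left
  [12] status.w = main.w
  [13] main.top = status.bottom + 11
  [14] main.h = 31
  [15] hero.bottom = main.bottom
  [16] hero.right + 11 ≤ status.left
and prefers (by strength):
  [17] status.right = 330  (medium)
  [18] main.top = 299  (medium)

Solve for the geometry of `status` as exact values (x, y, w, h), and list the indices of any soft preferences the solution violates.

1. status.x = 117  [footer.left = status.left]
2. status.w = 213  [footer.w = status.w]
3. status.y = 62  [status.top = footer.bottom + 11]
4. status.h = 226  [main.top = status.bottom + 11]

status = (x=117, y=62, w=213, h=226)
violated soft preferences: none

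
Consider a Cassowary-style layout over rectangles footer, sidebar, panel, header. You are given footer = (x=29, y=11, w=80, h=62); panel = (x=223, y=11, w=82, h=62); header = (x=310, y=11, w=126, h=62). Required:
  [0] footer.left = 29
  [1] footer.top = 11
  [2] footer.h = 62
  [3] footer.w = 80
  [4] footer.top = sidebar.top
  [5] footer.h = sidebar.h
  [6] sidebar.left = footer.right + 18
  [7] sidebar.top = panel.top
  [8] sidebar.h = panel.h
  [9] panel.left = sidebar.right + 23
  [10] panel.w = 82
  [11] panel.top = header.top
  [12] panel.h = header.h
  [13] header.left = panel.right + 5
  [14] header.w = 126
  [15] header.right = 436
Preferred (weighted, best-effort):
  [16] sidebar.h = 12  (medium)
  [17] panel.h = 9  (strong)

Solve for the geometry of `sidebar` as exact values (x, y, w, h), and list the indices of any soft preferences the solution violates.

sidebar = (x=127, y=11, w=73, h=62)
violated soft preferences: 16, 17

1. sidebar.y = 11  [footer.top = sidebar.top]
2. sidebar.h = 62  [footer.h = sidebar.h]
3. sidebar.x = 127  [sidebar.left = footer.right + 18]
4. sidebar.w = 73  [panel.left = sidebar.right + 23]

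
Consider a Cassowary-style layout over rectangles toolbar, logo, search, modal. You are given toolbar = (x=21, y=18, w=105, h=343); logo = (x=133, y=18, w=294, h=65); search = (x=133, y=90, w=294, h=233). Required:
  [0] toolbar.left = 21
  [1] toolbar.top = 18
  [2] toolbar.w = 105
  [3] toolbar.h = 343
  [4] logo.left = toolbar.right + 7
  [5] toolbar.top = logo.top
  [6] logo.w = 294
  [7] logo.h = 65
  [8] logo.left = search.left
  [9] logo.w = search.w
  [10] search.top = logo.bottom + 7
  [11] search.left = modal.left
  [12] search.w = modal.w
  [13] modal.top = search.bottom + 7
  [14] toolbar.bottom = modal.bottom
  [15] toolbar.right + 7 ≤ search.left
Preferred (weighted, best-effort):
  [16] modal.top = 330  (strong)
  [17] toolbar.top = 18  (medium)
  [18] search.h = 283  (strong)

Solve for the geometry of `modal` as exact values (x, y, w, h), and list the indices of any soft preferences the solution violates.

1. modal.x = 133  [search.left = modal.left]
2. modal.w = 294  [search.w = modal.w]
3. modal.y = 330  [modal.top = search.bottom + 7]
4. modal.h = 31  [toolbar.bottom = modal.bottom]

modal = (x=133, y=330, w=294, h=31)
violated soft preferences: 18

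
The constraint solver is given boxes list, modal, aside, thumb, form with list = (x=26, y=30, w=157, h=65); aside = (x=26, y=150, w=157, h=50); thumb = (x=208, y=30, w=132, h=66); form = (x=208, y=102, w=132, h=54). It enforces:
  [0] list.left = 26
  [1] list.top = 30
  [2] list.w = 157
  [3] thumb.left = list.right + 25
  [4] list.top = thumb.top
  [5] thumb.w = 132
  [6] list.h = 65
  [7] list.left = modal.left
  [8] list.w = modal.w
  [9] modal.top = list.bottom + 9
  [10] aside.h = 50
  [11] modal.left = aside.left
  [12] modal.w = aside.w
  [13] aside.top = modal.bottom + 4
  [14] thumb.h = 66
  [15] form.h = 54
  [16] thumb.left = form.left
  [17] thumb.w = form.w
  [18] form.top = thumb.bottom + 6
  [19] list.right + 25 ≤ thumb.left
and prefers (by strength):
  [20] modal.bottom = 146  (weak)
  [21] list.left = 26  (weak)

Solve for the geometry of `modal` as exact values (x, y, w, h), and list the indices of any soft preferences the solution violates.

modal = (x=26, y=104, w=157, h=42)
violated soft preferences: none

1. modal.x = 26  [list.left = modal.left]
2. modal.w = 157  [list.w = modal.w]
3. modal.y = 104  [modal.top = list.bottom + 9]
4. modal.h = 42  [aside.top = modal.bottom + 4]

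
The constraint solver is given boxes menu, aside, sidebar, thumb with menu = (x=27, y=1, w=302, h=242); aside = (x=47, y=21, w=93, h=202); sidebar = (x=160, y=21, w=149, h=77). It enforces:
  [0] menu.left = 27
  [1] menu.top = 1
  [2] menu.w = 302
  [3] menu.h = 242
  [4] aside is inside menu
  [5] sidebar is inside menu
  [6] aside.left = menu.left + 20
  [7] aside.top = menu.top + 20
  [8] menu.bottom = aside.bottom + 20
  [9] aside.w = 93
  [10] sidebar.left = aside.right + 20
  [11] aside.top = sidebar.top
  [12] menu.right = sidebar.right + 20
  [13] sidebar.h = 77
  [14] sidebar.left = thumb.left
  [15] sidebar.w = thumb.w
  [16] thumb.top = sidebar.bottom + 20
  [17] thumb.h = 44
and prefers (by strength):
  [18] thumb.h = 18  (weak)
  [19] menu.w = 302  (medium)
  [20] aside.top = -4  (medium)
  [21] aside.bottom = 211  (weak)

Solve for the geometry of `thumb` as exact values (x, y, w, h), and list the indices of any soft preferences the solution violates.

1. thumb.x = 160  [sidebar.left = thumb.left]
2. thumb.w = 149  [sidebar.w = thumb.w]
3. thumb.y = 118  [thumb.top = sidebar.bottom + 20]
4. thumb.h = 44  [thumb.h = 44]

thumb = (x=160, y=118, w=149, h=44)
violated soft preferences: 18, 20, 21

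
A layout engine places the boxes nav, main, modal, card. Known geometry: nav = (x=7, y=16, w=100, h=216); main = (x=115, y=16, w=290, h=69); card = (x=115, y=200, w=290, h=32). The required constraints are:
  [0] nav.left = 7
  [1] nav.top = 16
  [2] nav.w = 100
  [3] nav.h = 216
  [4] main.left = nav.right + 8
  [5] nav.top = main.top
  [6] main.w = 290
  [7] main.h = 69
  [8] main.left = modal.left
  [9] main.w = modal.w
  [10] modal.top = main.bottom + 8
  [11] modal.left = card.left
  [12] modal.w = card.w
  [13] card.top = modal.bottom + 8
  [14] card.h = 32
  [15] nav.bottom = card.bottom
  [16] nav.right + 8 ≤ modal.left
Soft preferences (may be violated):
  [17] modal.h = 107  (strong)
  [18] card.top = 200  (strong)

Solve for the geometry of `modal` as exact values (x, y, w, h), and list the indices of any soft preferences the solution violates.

modal = (x=115, y=93, w=290, h=99)
violated soft preferences: 17

1. modal.x = 115  [main.left = modal.left]
2. modal.w = 290  [main.w = modal.w]
3. modal.y = 93  [modal.top = main.bottom + 8]
4. modal.h = 99  [card.top = modal.bottom + 8]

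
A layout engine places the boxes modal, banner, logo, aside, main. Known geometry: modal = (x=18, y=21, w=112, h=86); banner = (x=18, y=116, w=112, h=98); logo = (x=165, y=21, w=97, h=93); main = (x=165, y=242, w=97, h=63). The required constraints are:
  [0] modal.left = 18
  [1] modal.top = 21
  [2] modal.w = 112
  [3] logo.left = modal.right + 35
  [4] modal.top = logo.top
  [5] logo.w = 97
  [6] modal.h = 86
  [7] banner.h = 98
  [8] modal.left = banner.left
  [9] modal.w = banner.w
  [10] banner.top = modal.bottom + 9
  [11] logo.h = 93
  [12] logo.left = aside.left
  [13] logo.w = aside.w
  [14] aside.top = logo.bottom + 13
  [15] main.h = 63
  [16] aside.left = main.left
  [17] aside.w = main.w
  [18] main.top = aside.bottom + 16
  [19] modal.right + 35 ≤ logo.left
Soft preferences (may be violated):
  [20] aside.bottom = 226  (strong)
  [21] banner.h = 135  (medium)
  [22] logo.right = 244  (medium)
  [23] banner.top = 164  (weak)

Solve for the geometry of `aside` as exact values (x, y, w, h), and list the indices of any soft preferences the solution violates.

aside = (x=165, y=127, w=97, h=99)
violated soft preferences: 21, 22, 23

1. aside.x = 165  [logo.left = aside.left]
2. aside.w = 97  [logo.w = aside.w]
3. aside.y = 127  [aside.top = logo.bottom + 13]
4. aside.h = 99  [main.top = aside.bottom + 16]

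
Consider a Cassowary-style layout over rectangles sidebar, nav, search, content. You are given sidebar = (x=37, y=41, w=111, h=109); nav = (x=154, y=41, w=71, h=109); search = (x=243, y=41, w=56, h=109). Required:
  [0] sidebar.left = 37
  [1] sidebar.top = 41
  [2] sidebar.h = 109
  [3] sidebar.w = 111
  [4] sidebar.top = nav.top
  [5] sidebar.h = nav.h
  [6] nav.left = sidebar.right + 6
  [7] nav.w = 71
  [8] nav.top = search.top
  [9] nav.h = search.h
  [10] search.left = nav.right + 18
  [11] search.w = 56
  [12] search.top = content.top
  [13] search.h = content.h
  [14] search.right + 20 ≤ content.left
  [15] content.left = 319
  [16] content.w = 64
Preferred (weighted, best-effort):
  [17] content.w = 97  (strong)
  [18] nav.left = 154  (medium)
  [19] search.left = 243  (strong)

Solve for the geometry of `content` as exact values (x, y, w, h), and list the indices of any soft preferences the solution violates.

content = (x=319, y=41, w=64, h=109)
violated soft preferences: 17

1. content.y = 41  [search.top = content.top]
2. content.h = 109  [search.h = content.h]
3. content.x = 319  [content.left = 319]
4. content.w = 64  [content.w = 64]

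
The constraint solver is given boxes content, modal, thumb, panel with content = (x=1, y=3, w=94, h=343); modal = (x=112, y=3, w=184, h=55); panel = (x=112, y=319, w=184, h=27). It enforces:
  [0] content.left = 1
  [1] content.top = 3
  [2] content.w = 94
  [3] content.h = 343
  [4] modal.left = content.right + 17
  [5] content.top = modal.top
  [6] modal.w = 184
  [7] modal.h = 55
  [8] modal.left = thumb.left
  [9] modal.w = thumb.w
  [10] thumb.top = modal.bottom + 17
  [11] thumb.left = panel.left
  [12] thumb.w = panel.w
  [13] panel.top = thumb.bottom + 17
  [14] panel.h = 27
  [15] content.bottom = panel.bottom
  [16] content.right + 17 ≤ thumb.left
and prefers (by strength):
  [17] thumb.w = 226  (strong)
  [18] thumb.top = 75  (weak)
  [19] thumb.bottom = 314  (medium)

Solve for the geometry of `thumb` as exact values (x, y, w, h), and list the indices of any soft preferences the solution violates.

thumb = (x=112, y=75, w=184, h=227)
violated soft preferences: 17, 19

1. thumb.x = 112  [modal.left = thumb.left]
2. thumb.w = 184  [modal.w = thumb.w]
3. thumb.y = 75  [thumb.top = modal.bottom + 17]
4. thumb.h = 227  [panel.top = thumb.bottom + 17]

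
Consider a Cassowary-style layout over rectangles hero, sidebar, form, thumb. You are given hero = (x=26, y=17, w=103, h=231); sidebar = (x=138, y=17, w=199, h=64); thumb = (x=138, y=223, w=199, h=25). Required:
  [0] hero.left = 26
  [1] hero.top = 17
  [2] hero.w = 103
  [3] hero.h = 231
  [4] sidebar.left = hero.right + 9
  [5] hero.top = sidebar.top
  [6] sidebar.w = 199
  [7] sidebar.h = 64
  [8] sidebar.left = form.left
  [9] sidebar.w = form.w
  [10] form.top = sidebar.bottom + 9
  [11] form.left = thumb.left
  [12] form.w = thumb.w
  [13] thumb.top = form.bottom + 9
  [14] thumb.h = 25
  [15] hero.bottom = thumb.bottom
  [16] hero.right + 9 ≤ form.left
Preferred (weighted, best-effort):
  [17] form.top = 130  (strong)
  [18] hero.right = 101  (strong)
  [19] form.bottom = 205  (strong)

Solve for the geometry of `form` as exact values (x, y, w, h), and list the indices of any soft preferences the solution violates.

form = (x=138, y=90, w=199, h=124)
violated soft preferences: 17, 18, 19

1. form.x = 138  [sidebar.left = form.left]
2. form.w = 199  [sidebar.w = form.w]
3. form.y = 90  [form.top = sidebar.bottom + 9]
4. form.h = 124  [thumb.top = form.bottom + 9]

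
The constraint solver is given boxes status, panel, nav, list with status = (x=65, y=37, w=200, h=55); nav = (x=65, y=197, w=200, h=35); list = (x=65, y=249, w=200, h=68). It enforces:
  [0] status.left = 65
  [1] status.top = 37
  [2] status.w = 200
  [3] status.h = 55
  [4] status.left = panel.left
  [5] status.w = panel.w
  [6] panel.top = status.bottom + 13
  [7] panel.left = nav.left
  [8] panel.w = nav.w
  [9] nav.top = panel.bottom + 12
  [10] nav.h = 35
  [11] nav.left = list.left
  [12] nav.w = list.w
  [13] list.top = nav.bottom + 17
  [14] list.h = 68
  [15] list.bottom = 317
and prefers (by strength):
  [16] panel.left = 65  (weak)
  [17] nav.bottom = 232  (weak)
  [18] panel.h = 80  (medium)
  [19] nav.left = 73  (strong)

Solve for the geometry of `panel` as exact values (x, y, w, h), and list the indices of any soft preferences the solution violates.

1. panel.x = 65  [status.left = panel.left]
2. panel.w = 200  [status.w = panel.w]
3. panel.y = 105  [panel.top = status.bottom + 13]
4. panel.h = 80  [nav.top = panel.bottom + 12]

panel = (x=65, y=105, w=200, h=80)
violated soft preferences: 19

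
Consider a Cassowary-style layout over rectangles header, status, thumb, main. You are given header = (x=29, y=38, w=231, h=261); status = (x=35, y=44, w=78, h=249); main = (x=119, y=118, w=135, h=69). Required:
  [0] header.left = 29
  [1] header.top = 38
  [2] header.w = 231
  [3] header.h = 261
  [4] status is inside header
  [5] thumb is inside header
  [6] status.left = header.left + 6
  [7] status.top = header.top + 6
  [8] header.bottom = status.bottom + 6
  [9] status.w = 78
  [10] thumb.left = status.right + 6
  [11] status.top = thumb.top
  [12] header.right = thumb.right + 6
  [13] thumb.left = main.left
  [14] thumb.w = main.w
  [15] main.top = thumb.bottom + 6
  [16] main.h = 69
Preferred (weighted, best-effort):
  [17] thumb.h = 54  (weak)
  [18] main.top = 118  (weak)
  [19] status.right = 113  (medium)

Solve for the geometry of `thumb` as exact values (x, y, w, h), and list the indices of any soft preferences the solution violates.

1. thumb.x = 119  [thumb.left = status.right + 6]
2. thumb.y = 44  [status.top = thumb.top]
3. thumb.w = 135  [header.right = thumb.right + 6]
4. thumb.h = 68  [main.top = thumb.bottom + 6]

thumb = (x=119, y=44, w=135, h=68)
violated soft preferences: 17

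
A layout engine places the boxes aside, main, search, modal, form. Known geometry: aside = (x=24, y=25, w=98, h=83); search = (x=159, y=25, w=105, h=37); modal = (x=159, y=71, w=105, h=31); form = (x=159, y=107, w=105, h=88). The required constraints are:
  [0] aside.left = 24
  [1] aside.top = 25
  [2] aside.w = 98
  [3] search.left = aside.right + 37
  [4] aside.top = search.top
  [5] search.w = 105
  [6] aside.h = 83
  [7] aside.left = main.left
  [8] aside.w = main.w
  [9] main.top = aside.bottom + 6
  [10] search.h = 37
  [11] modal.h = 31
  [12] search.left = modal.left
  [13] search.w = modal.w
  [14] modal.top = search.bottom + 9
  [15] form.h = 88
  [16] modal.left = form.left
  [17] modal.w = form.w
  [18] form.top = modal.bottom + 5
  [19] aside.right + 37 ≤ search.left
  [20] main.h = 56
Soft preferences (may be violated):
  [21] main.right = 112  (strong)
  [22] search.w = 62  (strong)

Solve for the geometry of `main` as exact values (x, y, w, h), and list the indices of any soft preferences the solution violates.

main = (x=24, y=114, w=98, h=56)
violated soft preferences: 21, 22

1. main.x = 24  [aside.left = main.left]
2. main.w = 98  [aside.w = main.w]
3. main.y = 114  [main.top = aside.bottom + 6]
4. main.h = 56  [main.h = 56]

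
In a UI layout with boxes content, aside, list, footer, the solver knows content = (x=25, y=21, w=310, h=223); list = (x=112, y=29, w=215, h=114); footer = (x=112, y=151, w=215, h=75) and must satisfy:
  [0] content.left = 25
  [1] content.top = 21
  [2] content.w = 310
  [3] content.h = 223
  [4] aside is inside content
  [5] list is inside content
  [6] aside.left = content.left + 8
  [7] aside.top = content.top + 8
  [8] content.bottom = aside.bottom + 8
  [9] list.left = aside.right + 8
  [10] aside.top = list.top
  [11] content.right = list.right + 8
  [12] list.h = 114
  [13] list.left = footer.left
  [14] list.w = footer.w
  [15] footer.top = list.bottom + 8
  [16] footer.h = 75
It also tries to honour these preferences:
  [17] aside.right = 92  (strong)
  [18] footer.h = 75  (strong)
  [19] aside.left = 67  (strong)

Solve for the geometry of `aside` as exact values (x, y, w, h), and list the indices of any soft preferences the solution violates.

aside = (x=33, y=29, w=71, h=207)
violated soft preferences: 17, 19

1. aside.x = 33  [aside.left = content.left + 8]
2. aside.y = 29  [aside.top = content.top + 8]
3. aside.h = 207  [content.bottom = aside.bottom + 8]
4. aside.w = 71  [list.left = aside.right + 8]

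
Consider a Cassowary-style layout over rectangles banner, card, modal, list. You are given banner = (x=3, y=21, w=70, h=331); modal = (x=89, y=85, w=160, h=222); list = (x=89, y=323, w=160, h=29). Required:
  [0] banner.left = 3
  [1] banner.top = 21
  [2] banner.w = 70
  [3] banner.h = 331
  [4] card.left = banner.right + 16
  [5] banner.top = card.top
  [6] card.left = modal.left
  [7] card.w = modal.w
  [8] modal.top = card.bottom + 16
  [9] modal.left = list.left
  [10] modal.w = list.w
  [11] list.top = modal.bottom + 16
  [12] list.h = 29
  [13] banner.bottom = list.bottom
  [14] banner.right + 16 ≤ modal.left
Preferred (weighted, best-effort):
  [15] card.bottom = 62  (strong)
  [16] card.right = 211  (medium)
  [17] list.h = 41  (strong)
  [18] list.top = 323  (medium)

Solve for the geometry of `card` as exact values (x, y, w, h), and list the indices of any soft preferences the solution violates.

card = (x=89, y=21, w=160, h=48)
violated soft preferences: 15, 16, 17

1. card.x = 89  [card.left = banner.right + 16]
2. card.y = 21  [banner.top = card.top]
3. card.w = 160  [card.w = modal.w]
4. card.h = 48  [modal.top = card.bottom + 16]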